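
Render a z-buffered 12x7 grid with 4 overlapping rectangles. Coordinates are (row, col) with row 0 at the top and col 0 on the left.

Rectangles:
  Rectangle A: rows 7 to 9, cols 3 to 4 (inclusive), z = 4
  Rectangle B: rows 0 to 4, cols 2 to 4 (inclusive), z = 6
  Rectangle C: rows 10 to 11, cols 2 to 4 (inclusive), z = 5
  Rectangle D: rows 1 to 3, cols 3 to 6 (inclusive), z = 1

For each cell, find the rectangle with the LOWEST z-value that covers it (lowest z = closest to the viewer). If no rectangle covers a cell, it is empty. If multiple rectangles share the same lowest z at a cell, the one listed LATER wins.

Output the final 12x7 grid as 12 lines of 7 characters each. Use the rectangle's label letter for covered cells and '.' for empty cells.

..BBB..
..BDDDD
..BDDDD
..BDDDD
..BBB..
.......
.......
...AA..
...AA..
...AA..
..CCC..
..CCC..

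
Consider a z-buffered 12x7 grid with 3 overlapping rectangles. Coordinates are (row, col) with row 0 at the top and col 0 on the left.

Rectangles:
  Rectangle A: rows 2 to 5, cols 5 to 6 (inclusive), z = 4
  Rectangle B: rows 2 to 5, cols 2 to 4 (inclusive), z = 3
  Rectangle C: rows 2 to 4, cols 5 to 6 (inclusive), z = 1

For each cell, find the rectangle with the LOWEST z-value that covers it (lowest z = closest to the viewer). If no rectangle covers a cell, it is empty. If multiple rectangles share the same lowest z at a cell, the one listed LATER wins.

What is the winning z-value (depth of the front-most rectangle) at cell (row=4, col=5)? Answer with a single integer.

Check cell (4,5):
  A: rows 2-5 cols 5-6 z=4 -> covers; best now A (z=4)
  B: rows 2-5 cols 2-4 -> outside (col miss)
  C: rows 2-4 cols 5-6 z=1 -> covers; best now C (z=1)
Winner: C at z=1

Answer: 1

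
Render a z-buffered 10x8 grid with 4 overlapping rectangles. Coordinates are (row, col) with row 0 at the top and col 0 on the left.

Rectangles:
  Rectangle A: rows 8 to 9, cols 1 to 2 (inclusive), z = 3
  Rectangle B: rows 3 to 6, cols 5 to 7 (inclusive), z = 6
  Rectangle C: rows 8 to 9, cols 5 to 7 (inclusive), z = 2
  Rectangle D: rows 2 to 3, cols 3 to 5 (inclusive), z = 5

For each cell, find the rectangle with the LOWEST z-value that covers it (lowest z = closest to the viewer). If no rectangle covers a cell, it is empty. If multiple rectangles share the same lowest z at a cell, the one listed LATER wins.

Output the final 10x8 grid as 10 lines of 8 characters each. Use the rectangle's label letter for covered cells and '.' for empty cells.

........
........
...DDD..
...DDDBB
.....BBB
.....BBB
.....BBB
........
.AA..CCC
.AA..CCC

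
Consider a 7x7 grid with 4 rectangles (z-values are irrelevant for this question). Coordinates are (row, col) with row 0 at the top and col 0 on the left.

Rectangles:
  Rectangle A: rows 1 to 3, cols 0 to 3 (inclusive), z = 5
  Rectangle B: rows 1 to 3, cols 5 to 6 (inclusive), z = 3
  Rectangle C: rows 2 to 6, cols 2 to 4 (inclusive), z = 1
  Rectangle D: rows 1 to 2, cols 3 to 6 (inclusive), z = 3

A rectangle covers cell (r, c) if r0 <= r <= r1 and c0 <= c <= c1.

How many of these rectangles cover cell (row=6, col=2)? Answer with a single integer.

Check cell (6,2):
  A: rows 1-3 cols 0-3 -> outside (row miss)
  B: rows 1-3 cols 5-6 -> outside (row miss)
  C: rows 2-6 cols 2-4 -> covers
  D: rows 1-2 cols 3-6 -> outside (row miss)
Count covering = 1

Answer: 1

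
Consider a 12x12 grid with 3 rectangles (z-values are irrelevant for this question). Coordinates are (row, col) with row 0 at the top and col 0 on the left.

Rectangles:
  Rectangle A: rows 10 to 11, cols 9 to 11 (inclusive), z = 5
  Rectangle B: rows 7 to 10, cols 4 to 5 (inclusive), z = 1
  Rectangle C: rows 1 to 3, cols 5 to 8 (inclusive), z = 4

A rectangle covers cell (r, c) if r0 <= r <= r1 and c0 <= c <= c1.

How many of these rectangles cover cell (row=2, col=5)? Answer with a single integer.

Answer: 1

Derivation:
Check cell (2,5):
  A: rows 10-11 cols 9-11 -> outside (row miss)
  B: rows 7-10 cols 4-5 -> outside (row miss)
  C: rows 1-3 cols 5-8 -> covers
Count covering = 1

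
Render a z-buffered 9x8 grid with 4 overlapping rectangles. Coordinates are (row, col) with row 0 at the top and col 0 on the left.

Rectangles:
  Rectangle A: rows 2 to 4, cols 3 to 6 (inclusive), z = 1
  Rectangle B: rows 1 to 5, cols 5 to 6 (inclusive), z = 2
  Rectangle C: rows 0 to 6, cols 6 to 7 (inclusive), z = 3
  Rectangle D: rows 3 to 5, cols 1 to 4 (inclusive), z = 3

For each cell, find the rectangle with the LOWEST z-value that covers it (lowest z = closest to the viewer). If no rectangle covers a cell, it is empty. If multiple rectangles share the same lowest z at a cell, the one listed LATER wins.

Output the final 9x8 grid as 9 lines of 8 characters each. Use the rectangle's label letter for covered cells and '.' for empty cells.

......CC
.....BBC
...AAAAC
.DDAAAAC
.DDAAAAC
.DDDDBBC
......CC
........
........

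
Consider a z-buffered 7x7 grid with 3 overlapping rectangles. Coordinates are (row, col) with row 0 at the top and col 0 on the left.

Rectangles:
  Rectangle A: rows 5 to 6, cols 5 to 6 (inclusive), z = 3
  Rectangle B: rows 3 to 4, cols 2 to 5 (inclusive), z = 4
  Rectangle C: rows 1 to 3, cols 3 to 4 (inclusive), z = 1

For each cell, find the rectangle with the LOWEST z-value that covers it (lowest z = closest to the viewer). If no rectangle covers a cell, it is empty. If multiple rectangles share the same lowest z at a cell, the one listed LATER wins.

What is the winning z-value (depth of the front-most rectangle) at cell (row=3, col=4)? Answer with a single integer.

Check cell (3,4):
  A: rows 5-6 cols 5-6 -> outside (row miss)
  B: rows 3-4 cols 2-5 z=4 -> covers; best now B (z=4)
  C: rows 1-3 cols 3-4 z=1 -> covers; best now C (z=1)
Winner: C at z=1

Answer: 1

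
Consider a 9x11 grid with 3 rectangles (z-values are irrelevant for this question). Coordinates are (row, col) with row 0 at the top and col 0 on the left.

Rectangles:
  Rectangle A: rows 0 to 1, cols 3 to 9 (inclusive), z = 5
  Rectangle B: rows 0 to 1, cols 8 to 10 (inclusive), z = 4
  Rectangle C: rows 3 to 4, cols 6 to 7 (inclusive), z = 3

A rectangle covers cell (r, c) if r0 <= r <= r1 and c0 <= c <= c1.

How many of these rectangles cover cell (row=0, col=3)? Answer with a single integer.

Answer: 1

Derivation:
Check cell (0,3):
  A: rows 0-1 cols 3-9 -> covers
  B: rows 0-1 cols 8-10 -> outside (col miss)
  C: rows 3-4 cols 6-7 -> outside (row miss)
Count covering = 1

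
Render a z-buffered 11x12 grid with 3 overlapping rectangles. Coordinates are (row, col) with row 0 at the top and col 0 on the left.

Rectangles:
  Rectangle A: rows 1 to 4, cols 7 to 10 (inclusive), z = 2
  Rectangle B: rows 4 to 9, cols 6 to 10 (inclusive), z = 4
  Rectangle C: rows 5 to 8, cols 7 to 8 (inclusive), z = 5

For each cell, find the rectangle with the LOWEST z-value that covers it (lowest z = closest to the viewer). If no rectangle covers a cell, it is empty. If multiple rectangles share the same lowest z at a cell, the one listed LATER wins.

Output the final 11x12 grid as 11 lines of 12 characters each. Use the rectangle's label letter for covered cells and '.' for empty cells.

............
.......AAAA.
.......AAAA.
.......AAAA.
......BAAAA.
......BBBBB.
......BBBBB.
......BBBBB.
......BBBBB.
......BBBBB.
............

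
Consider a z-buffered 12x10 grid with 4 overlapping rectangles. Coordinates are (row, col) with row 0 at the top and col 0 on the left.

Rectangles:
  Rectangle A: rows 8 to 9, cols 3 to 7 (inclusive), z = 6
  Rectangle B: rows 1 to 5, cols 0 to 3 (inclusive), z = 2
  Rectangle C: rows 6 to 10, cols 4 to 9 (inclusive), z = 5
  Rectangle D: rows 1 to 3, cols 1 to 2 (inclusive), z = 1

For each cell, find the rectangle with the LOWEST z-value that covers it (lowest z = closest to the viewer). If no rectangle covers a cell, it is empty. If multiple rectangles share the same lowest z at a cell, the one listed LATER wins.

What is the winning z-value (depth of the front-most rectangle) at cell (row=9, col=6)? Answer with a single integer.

Answer: 5

Derivation:
Check cell (9,6):
  A: rows 8-9 cols 3-7 z=6 -> covers; best now A (z=6)
  B: rows 1-5 cols 0-3 -> outside (row miss)
  C: rows 6-10 cols 4-9 z=5 -> covers; best now C (z=5)
  D: rows 1-3 cols 1-2 -> outside (row miss)
Winner: C at z=5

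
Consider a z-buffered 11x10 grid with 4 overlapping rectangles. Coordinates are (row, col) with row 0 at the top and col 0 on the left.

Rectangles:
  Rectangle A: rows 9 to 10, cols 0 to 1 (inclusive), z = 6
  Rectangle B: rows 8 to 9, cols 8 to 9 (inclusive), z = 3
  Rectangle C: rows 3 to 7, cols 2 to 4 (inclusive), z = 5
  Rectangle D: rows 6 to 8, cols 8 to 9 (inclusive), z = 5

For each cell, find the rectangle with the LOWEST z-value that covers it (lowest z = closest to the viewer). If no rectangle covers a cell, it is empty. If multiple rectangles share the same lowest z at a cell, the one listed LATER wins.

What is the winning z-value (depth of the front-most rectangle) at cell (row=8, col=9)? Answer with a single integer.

Answer: 3

Derivation:
Check cell (8,9):
  A: rows 9-10 cols 0-1 -> outside (row miss)
  B: rows 8-9 cols 8-9 z=3 -> covers; best now B (z=3)
  C: rows 3-7 cols 2-4 -> outside (row miss)
  D: rows 6-8 cols 8-9 z=5 -> covers; best now B (z=3)
Winner: B at z=3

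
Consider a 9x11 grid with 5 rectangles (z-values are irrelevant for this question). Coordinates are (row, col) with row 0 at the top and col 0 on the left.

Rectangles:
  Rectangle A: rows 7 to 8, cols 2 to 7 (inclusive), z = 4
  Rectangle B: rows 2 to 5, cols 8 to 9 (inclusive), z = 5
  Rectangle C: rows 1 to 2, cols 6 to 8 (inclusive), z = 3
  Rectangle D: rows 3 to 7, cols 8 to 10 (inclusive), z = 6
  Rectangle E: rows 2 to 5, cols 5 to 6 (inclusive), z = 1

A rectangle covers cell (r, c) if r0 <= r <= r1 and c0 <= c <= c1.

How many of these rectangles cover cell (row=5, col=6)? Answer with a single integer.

Check cell (5,6):
  A: rows 7-8 cols 2-7 -> outside (row miss)
  B: rows 2-5 cols 8-9 -> outside (col miss)
  C: rows 1-2 cols 6-8 -> outside (row miss)
  D: rows 3-7 cols 8-10 -> outside (col miss)
  E: rows 2-5 cols 5-6 -> covers
Count covering = 1

Answer: 1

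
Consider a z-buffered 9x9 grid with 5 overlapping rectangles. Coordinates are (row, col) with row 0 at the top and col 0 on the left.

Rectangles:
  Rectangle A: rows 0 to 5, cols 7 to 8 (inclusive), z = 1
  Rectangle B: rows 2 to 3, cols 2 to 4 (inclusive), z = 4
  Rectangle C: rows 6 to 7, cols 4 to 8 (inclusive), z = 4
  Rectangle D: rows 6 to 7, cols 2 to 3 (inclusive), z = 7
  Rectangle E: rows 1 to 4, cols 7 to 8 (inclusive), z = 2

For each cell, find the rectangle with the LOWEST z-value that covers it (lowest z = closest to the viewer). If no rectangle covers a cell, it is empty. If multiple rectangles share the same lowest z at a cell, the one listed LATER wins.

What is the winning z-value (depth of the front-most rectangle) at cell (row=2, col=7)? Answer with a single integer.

Answer: 1

Derivation:
Check cell (2,7):
  A: rows 0-5 cols 7-8 z=1 -> covers; best now A (z=1)
  B: rows 2-3 cols 2-4 -> outside (col miss)
  C: rows 6-7 cols 4-8 -> outside (row miss)
  D: rows 6-7 cols 2-3 -> outside (row miss)
  E: rows 1-4 cols 7-8 z=2 -> covers; best now A (z=1)
Winner: A at z=1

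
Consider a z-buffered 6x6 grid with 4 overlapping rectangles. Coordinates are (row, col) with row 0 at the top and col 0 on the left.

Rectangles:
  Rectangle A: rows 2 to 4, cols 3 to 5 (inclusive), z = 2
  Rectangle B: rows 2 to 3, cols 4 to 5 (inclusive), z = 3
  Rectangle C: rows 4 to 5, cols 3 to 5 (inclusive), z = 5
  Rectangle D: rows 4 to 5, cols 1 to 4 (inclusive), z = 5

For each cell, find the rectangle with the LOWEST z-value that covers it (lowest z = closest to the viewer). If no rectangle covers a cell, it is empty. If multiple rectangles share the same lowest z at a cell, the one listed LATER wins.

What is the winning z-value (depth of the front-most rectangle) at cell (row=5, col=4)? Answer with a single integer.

Answer: 5

Derivation:
Check cell (5,4):
  A: rows 2-4 cols 3-5 -> outside (row miss)
  B: rows 2-3 cols 4-5 -> outside (row miss)
  C: rows 4-5 cols 3-5 z=5 -> covers; best now C (z=5)
  D: rows 4-5 cols 1-4 z=5 -> covers; best now D (z=5)
Winner: D at z=5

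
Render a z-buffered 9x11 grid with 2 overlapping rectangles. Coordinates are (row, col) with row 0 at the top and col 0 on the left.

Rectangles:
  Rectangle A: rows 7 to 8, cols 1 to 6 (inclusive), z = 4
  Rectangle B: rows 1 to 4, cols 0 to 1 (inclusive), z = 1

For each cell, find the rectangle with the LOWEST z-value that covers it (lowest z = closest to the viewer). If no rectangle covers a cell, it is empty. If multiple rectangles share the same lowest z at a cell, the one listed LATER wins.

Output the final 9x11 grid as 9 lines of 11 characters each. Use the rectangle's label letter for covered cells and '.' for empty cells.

...........
BB.........
BB.........
BB.........
BB.........
...........
...........
.AAAAAA....
.AAAAAA....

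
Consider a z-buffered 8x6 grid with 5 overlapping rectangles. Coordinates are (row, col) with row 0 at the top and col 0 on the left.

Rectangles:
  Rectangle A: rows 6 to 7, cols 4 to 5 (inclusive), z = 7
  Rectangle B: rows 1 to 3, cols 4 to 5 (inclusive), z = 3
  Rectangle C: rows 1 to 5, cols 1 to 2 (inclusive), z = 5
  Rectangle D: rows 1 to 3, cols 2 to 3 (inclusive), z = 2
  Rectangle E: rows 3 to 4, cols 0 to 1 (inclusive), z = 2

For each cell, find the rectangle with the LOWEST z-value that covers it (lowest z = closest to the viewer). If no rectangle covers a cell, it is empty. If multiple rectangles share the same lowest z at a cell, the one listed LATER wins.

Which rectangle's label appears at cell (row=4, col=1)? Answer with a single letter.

Check cell (4,1):
  A: rows 6-7 cols 4-5 -> outside (row miss)
  B: rows 1-3 cols 4-5 -> outside (row miss)
  C: rows 1-5 cols 1-2 z=5 -> covers; best now C (z=5)
  D: rows 1-3 cols 2-3 -> outside (row miss)
  E: rows 3-4 cols 0-1 z=2 -> covers; best now E (z=2)
Winner: E at z=2

Answer: E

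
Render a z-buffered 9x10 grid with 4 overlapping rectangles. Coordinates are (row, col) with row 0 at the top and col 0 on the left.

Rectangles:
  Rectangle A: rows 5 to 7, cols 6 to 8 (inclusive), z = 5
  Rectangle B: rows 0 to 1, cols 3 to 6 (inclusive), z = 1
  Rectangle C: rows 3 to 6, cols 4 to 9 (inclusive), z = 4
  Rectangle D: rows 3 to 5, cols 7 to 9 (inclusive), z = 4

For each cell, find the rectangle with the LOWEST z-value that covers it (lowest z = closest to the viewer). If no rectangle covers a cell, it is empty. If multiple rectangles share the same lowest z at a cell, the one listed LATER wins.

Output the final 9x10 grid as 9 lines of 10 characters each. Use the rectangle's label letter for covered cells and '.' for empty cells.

...BBBB...
...BBBB...
..........
....CCCDDD
....CCCDDD
....CCCDDD
....CCCCCC
......AAA.
..........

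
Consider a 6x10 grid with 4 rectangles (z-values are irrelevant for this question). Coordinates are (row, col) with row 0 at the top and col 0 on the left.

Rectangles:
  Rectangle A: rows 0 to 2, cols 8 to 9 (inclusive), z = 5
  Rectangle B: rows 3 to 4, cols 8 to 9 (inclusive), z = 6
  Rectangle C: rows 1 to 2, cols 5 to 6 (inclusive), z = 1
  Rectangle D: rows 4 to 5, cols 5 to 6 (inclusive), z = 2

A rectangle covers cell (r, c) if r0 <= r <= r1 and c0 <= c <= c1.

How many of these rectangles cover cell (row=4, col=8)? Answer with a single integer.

Answer: 1

Derivation:
Check cell (4,8):
  A: rows 0-2 cols 8-9 -> outside (row miss)
  B: rows 3-4 cols 8-9 -> covers
  C: rows 1-2 cols 5-6 -> outside (row miss)
  D: rows 4-5 cols 5-6 -> outside (col miss)
Count covering = 1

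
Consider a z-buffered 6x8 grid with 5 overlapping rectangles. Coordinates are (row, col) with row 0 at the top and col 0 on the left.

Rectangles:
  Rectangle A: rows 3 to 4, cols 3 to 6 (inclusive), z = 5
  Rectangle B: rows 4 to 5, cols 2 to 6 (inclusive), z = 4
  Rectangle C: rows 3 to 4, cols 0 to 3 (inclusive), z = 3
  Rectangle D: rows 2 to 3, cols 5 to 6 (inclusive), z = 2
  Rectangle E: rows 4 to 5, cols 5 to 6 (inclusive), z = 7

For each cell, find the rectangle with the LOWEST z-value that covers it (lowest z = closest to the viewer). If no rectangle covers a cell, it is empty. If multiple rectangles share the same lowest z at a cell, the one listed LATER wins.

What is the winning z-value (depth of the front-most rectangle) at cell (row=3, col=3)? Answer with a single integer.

Check cell (3,3):
  A: rows 3-4 cols 3-6 z=5 -> covers; best now A (z=5)
  B: rows 4-5 cols 2-6 -> outside (row miss)
  C: rows 3-4 cols 0-3 z=3 -> covers; best now C (z=3)
  D: rows 2-3 cols 5-6 -> outside (col miss)
  E: rows 4-5 cols 5-6 -> outside (row miss)
Winner: C at z=3

Answer: 3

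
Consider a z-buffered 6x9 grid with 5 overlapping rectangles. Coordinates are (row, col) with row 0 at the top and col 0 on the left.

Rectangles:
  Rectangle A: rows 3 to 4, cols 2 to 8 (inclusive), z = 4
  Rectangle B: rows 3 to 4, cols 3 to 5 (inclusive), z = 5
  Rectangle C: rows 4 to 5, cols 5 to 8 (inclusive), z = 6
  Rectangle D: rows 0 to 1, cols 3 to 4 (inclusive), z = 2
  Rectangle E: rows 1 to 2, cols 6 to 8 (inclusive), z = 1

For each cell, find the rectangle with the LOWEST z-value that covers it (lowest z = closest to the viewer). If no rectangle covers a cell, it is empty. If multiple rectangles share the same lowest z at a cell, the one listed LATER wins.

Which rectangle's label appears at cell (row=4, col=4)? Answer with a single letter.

Answer: A

Derivation:
Check cell (4,4):
  A: rows 3-4 cols 2-8 z=4 -> covers; best now A (z=4)
  B: rows 3-4 cols 3-5 z=5 -> covers; best now A (z=4)
  C: rows 4-5 cols 5-8 -> outside (col miss)
  D: rows 0-1 cols 3-4 -> outside (row miss)
  E: rows 1-2 cols 6-8 -> outside (row miss)
Winner: A at z=4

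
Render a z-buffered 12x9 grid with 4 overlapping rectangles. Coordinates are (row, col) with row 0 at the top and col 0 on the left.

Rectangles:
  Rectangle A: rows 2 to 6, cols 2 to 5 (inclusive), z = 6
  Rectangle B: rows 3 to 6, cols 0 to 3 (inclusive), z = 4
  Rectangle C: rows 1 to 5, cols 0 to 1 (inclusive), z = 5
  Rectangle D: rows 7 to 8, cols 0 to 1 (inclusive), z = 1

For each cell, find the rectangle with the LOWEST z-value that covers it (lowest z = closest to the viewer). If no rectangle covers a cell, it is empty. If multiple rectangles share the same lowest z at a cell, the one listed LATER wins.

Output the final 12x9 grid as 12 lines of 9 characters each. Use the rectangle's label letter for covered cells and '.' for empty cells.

.........
CC.......
CCAAAA...
BBBBAA...
BBBBAA...
BBBBAA...
BBBBAA...
DD.......
DD.......
.........
.........
.........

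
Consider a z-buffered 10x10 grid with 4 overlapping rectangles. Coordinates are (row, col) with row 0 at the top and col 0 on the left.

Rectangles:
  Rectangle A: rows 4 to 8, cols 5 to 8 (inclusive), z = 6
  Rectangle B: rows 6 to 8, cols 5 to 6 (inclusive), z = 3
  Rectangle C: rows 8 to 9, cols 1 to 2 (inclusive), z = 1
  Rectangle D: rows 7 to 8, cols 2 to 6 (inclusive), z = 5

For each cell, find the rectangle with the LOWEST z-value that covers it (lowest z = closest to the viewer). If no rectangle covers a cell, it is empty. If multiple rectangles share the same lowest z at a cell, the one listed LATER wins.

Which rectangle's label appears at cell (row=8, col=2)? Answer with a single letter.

Check cell (8,2):
  A: rows 4-8 cols 5-8 -> outside (col miss)
  B: rows 6-8 cols 5-6 -> outside (col miss)
  C: rows 8-9 cols 1-2 z=1 -> covers; best now C (z=1)
  D: rows 7-8 cols 2-6 z=5 -> covers; best now C (z=1)
Winner: C at z=1

Answer: C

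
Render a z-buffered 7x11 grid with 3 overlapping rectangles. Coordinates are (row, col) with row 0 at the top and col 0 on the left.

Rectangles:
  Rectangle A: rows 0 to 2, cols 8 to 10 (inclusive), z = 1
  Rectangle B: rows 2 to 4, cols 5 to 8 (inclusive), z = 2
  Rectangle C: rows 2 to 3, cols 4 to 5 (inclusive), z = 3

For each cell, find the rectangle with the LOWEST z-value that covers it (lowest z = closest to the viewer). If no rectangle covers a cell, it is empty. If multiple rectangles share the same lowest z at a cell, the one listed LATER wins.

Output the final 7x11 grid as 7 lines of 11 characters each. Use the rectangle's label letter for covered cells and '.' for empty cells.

........AAA
........AAA
....CBBBAAA
....CBBBB..
.....BBBB..
...........
...........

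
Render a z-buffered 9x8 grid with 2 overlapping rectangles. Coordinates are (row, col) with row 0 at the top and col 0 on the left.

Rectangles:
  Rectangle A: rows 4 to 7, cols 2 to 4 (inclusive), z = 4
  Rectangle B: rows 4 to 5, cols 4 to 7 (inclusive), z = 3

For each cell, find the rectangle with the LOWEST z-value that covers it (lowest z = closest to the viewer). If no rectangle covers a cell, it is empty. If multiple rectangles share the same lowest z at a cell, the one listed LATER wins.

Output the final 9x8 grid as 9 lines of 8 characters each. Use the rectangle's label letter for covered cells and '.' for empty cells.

........
........
........
........
..AABBBB
..AABBBB
..AAA...
..AAA...
........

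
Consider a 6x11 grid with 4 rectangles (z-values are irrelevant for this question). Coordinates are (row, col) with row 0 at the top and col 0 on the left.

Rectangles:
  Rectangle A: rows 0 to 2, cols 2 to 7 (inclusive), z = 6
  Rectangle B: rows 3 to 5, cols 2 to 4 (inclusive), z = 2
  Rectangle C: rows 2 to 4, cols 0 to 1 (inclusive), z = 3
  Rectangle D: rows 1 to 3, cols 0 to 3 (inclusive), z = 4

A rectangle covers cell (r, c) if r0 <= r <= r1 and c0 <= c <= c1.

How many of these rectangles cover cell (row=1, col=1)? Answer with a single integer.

Answer: 1

Derivation:
Check cell (1,1):
  A: rows 0-2 cols 2-7 -> outside (col miss)
  B: rows 3-5 cols 2-4 -> outside (row miss)
  C: rows 2-4 cols 0-1 -> outside (row miss)
  D: rows 1-3 cols 0-3 -> covers
Count covering = 1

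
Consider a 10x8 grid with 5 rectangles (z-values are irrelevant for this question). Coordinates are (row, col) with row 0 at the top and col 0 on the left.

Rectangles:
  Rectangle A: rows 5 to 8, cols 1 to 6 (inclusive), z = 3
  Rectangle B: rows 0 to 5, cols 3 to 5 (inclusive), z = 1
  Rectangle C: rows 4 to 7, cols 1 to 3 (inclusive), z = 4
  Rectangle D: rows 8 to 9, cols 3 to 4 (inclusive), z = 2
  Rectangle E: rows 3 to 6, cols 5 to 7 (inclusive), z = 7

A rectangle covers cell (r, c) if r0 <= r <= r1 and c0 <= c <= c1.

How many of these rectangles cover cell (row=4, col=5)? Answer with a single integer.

Check cell (4,5):
  A: rows 5-8 cols 1-6 -> outside (row miss)
  B: rows 0-5 cols 3-5 -> covers
  C: rows 4-7 cols 1-3 -> outside (col miss)
  D: rows 8-9 cols 3-4 -> outside (row miss)
  E: rows 3-6 cols 5-7 -> covers
Count covering = 2

Answer: 2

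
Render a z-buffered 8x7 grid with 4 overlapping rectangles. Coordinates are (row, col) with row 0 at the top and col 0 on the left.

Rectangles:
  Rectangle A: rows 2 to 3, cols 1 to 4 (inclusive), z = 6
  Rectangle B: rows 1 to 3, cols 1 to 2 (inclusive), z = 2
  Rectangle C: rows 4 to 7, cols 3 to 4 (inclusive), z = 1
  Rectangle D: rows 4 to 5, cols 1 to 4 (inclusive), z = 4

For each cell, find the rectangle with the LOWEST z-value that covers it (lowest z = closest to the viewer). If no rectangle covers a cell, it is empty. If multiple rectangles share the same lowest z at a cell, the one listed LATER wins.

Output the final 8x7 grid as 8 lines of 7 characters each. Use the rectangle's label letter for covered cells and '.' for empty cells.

.......
.BB....
.BBAA..
.BBAA..
.DDCC..
.DDCC..
...CC..
...CC..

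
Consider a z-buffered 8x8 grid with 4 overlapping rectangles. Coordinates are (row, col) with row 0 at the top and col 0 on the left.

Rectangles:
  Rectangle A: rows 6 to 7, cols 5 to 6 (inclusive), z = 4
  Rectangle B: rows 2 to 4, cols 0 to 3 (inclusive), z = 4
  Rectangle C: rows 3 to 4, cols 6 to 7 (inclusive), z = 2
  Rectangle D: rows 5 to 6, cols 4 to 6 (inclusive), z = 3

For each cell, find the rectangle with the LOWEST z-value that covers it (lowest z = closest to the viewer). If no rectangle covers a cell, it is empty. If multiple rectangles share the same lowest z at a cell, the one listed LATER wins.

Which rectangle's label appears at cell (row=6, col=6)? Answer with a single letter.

Check cell (6,6):
  A: rows 6-7 cols 5-6 z=4 -> covers; best now A (z=4)
  B: rows 2-4 cols 0-3 -> outside (row miss)
  C: rows 3-4 cols 6-7 -> outside (row miss)
  D: rows 5-6 cols 4-6 z=3 -> covers; best now D (z=3)
Winner: D at z=3

Answer: D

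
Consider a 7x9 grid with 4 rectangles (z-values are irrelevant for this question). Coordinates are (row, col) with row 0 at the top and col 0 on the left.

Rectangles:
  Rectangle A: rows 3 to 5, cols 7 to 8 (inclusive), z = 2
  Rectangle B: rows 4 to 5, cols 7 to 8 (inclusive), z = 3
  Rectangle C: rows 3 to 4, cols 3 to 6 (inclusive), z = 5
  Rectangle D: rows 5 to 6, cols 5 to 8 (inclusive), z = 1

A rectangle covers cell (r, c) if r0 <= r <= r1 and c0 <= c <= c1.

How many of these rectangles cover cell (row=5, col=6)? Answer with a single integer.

Answer: 1

Derivation:
Check cell (5,6):
  A: rows 3-5 cols 7-8 -> outside (col miss)
  B: rows 4-5 cols 7-8 -> outside (col miss)
  C: rows 3-4 cols 3-6 -> outside (row miss)
  D: rows 5-6 cols 5-8 -> covers
Count covering = 1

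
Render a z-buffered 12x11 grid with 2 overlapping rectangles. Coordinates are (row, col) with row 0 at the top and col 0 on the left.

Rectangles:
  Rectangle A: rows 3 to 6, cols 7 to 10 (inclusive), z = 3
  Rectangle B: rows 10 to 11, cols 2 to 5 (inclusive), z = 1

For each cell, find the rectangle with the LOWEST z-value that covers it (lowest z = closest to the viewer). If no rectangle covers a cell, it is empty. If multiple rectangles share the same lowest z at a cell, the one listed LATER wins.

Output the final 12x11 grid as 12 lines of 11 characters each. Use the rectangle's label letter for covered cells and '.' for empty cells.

...........
...........
...........
.......AAAA
.......AAAA
.......AAAA
.......AAAA
...........
...........
...........
..BBBB.....
..BBBB.....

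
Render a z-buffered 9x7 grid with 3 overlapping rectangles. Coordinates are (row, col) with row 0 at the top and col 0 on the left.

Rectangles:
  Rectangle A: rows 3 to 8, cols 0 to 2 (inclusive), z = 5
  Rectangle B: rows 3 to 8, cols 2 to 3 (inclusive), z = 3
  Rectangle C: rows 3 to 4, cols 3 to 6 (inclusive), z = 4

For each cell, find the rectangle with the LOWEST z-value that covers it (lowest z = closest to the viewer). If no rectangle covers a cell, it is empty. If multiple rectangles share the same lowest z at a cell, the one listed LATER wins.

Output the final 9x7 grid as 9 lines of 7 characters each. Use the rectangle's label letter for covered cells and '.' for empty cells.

.......
.......
.......
AABBCCC
AABBCCC
AABB...
AABB...
AABB...
AABB...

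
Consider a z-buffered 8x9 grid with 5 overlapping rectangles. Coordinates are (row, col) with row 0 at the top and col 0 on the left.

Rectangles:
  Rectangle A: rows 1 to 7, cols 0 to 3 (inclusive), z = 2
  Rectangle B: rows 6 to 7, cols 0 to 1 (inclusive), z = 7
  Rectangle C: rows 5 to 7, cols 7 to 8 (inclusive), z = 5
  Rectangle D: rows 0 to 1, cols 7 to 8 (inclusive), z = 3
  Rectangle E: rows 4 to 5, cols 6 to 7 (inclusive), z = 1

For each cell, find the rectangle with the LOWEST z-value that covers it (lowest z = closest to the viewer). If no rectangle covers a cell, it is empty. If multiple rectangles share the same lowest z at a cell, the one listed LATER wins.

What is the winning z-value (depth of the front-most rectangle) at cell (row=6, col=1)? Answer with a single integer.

Answer: 2

Derivation:
Check cell (6,1):
  A: rows 1-7 cols 0-3 z=2 -> covers; best now A (z=2)
  B: rows 6-7 cols 0-1 z=7 -> covers; best now A (z=2)
  C: rows 5-7 cols 7-8 -> outside (col miss)
  D: rows 0-1 cols 7-8 -> outside (row miss)
  E: rows 4-5 cols 6-7 -> outside (row miss)
Winner: A at z=2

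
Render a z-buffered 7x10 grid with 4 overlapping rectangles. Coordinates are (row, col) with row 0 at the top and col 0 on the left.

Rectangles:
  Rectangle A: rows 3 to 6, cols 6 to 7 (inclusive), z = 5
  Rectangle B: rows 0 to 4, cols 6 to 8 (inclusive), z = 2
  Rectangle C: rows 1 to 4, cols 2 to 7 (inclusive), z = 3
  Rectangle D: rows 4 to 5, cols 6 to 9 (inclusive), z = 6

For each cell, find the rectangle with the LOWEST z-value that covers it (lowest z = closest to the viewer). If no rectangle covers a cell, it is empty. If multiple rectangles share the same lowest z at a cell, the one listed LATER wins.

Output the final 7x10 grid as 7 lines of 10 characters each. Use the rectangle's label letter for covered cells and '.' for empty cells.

......BBB.
..CCCCBBB.
..CCCCBBB.
..CCCCBBB.
..CCCCBBBD
......AADD
......AA..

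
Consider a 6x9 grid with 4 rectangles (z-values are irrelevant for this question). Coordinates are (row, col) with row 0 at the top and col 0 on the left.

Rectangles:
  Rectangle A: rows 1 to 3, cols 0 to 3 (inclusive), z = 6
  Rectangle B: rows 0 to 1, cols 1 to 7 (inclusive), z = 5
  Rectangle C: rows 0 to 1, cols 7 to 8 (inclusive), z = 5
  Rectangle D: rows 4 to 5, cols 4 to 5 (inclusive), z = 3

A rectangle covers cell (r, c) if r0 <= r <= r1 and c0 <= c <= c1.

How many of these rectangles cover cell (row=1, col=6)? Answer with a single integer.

Check cell (1,6):
  A: rows 1-3 cols 0-3 -> outside (col miss)
  B: rows 0-1 cols 1-7 -> covers
  C: rows 0-1 cols 7-8 -> outside (col miss)
  D: rows 4-5 cols 4-5 -> outside (row miss)
Count covering = 1

Answer: 1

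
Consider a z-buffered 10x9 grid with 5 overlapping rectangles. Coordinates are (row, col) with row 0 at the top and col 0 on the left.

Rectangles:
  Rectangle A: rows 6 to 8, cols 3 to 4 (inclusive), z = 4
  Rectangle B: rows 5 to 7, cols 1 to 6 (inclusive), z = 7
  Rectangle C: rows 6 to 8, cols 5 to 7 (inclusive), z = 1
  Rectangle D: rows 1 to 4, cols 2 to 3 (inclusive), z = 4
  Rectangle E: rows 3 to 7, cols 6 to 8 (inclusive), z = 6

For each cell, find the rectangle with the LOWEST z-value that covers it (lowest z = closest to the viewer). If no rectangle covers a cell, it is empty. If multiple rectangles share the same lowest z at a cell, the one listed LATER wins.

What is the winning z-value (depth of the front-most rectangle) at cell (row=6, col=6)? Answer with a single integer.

Check cell (6,6):
  A: rows 6-8 cols 3-4 -> outside (col miss)
  B: rows 5-7 cols 1-6 z=7 -> covers; best now B (z=7)
  C: rows 6-8 cols 5-7 z=1 -> covers; best now C (z=1)
  D: rows 1-4 cols 2-3 -> outside (row miss)
  E: rows 3-7 cols 6-8 z=6 -> covers; best now C (z=1)
Winner: C at z=1

Answer: 1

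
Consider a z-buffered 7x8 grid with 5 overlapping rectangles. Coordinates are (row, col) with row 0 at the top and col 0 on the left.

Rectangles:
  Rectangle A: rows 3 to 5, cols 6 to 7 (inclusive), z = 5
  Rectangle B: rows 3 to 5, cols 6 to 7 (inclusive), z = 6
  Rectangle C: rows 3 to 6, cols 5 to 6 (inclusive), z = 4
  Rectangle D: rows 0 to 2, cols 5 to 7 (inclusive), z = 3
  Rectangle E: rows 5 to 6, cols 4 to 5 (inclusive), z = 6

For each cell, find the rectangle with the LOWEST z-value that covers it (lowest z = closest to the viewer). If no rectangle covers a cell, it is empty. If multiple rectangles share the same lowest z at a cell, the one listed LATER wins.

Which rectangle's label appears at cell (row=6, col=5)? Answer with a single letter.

Check cell (6,5):
  A: rows 3-5 cols 6-7 -> outside (row miss)
  B: rows 3-5 cols 6-7 -> outside (row miss)
  C: rows 3-6 cols 5-6 z=4 -> covers; best now C (z=4)
  D: rows 0-2 cols 5-7 -> outside (row miss)
  E: rows 5-6 cols 4-5 z=6 -> covers; best now C (z=4)
Winner: C at z=4

Answer: C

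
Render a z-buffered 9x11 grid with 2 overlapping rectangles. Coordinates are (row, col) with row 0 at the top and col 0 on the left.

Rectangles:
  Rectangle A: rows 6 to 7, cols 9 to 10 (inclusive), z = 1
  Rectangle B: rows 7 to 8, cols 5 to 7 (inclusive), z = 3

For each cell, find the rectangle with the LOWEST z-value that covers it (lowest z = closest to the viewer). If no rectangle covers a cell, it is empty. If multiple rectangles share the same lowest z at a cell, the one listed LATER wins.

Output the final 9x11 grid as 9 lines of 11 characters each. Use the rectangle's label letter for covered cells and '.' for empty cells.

...........
...........
...........
...........
...........
...........
.........AA
.....BBB.AA
.....BBB...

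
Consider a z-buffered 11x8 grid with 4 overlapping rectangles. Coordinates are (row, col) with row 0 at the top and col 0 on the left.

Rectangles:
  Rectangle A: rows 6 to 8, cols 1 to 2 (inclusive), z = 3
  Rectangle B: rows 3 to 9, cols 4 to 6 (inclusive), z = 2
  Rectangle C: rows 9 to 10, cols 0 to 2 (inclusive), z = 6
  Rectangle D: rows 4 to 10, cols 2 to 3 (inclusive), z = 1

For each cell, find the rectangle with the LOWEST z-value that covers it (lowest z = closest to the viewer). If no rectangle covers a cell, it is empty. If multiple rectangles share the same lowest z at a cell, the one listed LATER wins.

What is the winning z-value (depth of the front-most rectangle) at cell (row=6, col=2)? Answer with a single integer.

Check cell (6,2):
  A: rows 6-8 cols 1-2 z=3 -> covers; best now A (z=3)
  B: rows 3-9 cols 4-6 -> outside (col miss)
  C: rows 9-10 cols 0-2 -> outside (row miss)
  D: rows 4-10 cols 2-3 z=1 -> covers; best now D (z=1)
Winner: D at z=1

Answer: 1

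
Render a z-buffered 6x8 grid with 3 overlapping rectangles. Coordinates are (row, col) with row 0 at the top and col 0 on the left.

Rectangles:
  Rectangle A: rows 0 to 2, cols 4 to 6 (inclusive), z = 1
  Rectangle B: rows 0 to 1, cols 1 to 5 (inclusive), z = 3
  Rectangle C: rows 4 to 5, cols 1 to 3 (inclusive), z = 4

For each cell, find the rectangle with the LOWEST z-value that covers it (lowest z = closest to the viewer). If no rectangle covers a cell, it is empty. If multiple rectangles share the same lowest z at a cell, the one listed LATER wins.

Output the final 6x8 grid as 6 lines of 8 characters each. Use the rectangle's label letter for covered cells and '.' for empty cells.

.BBBAAA.
.BBBAAA.
....AAA.
........
.CCC....
.CCC....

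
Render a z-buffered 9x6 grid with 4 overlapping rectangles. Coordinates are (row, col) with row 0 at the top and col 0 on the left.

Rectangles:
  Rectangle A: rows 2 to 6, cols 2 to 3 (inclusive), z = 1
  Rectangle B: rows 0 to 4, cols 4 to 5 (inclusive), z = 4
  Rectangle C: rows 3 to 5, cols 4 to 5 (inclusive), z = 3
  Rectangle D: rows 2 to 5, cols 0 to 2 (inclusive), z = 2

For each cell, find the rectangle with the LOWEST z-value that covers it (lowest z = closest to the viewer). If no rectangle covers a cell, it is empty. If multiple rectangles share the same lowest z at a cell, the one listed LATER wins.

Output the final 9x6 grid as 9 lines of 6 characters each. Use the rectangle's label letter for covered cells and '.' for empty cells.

....BB
....BB
DDAABB
DDAACC
DDAACC
DDAACC
..AA..
......
......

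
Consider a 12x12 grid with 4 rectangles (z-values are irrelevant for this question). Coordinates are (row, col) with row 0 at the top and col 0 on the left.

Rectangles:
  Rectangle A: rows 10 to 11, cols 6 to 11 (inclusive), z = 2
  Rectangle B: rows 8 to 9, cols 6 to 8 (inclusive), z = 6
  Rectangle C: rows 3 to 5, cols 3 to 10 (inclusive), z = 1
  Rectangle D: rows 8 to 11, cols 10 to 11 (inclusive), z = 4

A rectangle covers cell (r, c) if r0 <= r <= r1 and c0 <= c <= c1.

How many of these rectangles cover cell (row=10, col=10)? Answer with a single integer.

Answer: 2

Derivation:
Check cell (10,10):
  A: rows 10-11 cols 6-11 -> covers
  B: rows 8-9 cols 6-8 -> outside (row miss)
  C: rows 3-5 cols 3-10 -> outside (row miss)
  D: rows 8-11 cols 10-11 -> covers
Count covering = 2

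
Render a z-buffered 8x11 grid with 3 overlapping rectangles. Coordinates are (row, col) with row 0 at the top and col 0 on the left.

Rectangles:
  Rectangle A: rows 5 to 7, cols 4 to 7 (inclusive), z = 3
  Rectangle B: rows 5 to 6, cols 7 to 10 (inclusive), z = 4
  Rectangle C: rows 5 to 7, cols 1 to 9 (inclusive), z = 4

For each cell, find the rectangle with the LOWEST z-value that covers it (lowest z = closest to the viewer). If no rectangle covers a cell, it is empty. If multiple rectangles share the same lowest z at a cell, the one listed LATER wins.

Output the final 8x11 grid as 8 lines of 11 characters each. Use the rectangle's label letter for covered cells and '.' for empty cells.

...........
...........
...........
...........
...........
.CCCAAAACCB
.CCCAAAACCB
.CCCAAAACC.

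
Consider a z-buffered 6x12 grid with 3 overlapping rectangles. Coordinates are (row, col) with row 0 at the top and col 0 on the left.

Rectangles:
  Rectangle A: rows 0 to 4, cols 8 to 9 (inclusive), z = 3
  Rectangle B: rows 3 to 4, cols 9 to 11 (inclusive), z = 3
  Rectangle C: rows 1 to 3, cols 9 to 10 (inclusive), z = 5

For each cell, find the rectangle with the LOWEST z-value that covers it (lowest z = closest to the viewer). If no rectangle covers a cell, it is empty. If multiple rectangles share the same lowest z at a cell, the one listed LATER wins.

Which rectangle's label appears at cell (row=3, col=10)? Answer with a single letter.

Check cell (3,10):
  A: rows 0-4 cols 8-9 -> outside (col miss)
  B: rows 3-4 cols 9-11 z=3 -> covers; best now B (z=3)
  C: rows 1-3 cols 9-10 z=5 -> covers; best now B (z=3)
Winner: B at z=3

Answer: B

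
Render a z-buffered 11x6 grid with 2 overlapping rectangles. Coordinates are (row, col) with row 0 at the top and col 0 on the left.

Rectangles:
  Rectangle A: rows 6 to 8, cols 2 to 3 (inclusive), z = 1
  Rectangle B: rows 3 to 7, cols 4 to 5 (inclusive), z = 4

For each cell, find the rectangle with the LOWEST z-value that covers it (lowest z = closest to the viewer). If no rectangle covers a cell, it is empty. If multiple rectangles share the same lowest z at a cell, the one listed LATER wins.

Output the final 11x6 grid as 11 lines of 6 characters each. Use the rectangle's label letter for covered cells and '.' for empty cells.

......
......
......
....BB
....BB
....BB
..AABB
..AABB
..AA..
......
......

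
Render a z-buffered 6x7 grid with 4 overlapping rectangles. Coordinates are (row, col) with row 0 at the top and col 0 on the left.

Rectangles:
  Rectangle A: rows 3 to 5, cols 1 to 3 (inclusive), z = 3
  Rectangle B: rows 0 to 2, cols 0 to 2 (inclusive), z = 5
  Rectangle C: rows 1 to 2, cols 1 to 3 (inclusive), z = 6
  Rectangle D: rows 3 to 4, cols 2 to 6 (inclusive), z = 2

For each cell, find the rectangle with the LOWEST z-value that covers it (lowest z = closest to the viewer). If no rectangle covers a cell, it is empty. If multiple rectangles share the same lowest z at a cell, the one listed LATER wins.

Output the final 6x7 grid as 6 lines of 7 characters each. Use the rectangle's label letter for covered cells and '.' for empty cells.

BBB....
BBBC...
BBBC...
.ADDDDD
.ADDDDD
.AAA...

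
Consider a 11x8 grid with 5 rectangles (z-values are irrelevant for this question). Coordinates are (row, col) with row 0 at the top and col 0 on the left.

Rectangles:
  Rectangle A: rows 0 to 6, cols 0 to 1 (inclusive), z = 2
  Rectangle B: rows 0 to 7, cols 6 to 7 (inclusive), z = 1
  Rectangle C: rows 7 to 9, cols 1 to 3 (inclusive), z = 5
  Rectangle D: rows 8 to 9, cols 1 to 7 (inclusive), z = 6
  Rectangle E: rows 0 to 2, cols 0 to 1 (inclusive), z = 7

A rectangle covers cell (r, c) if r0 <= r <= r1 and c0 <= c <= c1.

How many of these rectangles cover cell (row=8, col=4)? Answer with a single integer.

Check cell (8,4):
  A: rows 0-6 cols 0-1 -> outside (row miss)
  B: rows 0-7 cols 6-7 -> outside (row miss)
  C: rows 7-9 cols 1-3 -> outside (col miss)
  D: rows 8-9 cols 1-7 -> covers
  E: rows 0-2 cols 0-1 -> outside (row miss)
Count covering = 1

Answer: 1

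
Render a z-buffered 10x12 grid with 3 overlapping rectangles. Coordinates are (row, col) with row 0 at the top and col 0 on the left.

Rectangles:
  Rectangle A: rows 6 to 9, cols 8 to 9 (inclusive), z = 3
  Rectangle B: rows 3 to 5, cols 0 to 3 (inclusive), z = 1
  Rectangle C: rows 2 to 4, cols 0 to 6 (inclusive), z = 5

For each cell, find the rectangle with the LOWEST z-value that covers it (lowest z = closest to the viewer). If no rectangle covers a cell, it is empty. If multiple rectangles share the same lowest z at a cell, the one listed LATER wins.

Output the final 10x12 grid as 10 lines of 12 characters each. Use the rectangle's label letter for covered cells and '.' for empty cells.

............
............
CCCCCCC.....
BBBBCCC.....
BBBBCCC.....
BBBB........
........AA..
........AA..
........AA..
........AA..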